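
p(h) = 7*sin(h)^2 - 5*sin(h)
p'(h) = 14*sin(h)*cos(h) - 5*cos(h)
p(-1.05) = 9.60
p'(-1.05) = -8.53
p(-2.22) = 8.42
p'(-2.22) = 9.76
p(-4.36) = 1.47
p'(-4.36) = -2.81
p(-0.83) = 7.50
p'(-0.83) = -10.35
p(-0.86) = 7.81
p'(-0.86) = -10.18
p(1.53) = 1.99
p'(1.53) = 0.37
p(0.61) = -0.57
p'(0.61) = 2.48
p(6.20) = 0.46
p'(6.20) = -6.14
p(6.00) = 1.94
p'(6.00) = -8.56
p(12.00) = 4.70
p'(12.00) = -10.56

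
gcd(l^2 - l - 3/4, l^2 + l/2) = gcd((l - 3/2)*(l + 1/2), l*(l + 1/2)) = l + 1/2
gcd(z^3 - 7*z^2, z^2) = z^2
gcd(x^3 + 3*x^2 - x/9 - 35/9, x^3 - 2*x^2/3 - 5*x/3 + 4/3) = x - 1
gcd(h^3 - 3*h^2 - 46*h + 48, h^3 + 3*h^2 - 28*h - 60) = h + 6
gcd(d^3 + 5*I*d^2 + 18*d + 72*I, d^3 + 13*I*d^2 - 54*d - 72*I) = d^2 + 9*I*d - 18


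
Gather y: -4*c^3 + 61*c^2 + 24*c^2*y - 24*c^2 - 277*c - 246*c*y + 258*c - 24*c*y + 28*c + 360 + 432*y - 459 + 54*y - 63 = -4*c^3 + 37*c^2 + 9*c + y*(24*c^2 - 270*c + 486) - 162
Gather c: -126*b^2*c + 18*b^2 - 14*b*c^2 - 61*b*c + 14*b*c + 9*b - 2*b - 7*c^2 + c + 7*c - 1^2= 18*b^2 + 7*b + c^2*(-14*b - 7) + c*(-126*b^2 - 47*b + 8) - 1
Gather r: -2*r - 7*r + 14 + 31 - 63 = -9*r - 18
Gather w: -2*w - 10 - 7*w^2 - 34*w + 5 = -7*w^2 - 36*w - 5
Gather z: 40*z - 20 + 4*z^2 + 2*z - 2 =4*z^2 + 42*z - 22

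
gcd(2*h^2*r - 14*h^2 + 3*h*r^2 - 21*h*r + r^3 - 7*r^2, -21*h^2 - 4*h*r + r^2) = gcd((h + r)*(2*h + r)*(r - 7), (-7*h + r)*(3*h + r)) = 1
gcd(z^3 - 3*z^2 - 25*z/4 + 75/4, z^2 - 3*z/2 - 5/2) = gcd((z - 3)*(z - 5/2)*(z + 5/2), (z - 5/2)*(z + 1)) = z - 5/2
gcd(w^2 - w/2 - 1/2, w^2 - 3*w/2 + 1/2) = w - 1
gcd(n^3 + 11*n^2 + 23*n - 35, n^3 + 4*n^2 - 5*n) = n^2 + 4*n - 5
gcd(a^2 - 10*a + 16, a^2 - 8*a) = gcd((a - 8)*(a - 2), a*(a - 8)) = a - 8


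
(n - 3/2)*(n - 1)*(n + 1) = n^3 - 3*n^2/2 - n + 3/2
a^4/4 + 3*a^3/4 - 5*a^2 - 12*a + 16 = (a/4 + 1)*(a - 4)*(a - 1)*(a + 4)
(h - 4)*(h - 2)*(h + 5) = h^3 - h^2 - 22*h + 40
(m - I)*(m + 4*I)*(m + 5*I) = m^3 + 8*I*m^2 - 11*m + 20*I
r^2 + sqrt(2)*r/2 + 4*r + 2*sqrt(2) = (r + 4)*(r + sqrt(2)/2)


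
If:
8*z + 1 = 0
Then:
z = -1/8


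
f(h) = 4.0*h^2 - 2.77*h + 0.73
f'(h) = 8.0*h - 2.77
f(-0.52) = 3.25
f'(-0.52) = -6.93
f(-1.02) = 7.72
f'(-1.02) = -10.93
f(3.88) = 50.20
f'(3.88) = 28.27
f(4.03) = 54.53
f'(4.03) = 29.47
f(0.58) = 0.47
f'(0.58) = 1.87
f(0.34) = 0.25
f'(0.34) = -0.05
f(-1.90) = 20.43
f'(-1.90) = -17.97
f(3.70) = 45.24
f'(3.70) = 26.83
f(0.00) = 0.73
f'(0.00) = -2.77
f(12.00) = 543.49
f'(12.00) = 93.23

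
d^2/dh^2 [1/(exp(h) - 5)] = (exp(h) + 5)*exp(h)/(exp(h) - 5)^3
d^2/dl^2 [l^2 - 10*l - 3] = 2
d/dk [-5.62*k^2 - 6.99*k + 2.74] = -11.24*k - 6.99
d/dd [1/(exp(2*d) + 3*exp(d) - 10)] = (-2*exp(d) - 3)*exp(d)/(exp(2*d) + 3*exp(d) - 10)^2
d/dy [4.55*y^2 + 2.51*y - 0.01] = 9.1*y + 2.51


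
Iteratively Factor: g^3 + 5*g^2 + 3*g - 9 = (g + 3)*(g^2 + 2*g - 3) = (g + 3)^2*(g - 1)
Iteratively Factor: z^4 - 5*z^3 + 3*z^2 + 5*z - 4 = (z - 4)*(z^3 - z^2 - z + 1) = (z - 4)*(z - 1)*(z^2 - 1) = (z - 4)*(z - 1)*(z + 1)*(z - 1)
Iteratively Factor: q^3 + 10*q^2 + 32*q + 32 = (q + 4)*(q^2 + 6*q + 8) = (q + 2)*(q + 4)*(q + 4)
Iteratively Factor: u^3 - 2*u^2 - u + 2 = (u - 1)*(u^2 - u - 2) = (u - 1)*(u + 1)*(u - 2)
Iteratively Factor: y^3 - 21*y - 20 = (y + 4)*(y^2 - 4*y - 5) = (y + 1)*(y + 4)*(y - 5)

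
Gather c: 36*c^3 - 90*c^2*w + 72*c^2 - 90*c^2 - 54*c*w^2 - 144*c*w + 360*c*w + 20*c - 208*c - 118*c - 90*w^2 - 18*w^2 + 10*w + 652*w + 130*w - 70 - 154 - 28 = 36*c^3 + c^2*(-90*w - 18) + c*(-54*w^2 + 216*w - 306) - 108*w^2 + 792*w - 252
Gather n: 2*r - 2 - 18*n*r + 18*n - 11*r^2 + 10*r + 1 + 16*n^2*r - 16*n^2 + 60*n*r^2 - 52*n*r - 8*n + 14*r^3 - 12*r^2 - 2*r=n^2*(16*r - 16) + n*(60*r^2 - 70*r + 10) + 14*r^3 - 23*r^2 + 10*r - 1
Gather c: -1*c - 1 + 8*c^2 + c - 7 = 8*c^2 - 8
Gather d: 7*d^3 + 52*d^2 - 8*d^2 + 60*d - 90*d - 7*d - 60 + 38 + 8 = 7*d^3 + 44*d^2 - 37*d - 14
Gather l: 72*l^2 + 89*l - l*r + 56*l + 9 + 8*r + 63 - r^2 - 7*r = 72*l^2 + l*(145 - r) - r^2 + r + 72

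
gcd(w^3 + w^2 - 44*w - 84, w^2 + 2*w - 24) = w + 6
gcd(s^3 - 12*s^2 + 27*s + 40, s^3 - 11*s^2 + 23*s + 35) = s^2 - 4*s - 5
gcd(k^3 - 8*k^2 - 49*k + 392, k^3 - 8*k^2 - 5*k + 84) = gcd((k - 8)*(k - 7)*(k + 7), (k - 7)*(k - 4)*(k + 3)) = k - 7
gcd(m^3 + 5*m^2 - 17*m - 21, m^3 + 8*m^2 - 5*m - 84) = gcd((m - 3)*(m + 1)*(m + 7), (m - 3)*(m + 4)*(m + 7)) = m^2 + 4*m - 21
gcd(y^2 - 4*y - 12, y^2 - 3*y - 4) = 1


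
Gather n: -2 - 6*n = -6*n - 2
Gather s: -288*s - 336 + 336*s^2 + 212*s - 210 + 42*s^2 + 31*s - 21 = 378*s^2 - 45*s - 567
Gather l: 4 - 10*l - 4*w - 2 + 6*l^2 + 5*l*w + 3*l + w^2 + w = 6*l^2 + l*(5*w - 7) + w^2 - 3*w + 2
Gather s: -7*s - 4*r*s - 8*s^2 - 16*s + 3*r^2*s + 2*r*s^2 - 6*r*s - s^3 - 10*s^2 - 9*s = -s^3 + s^2*(2*r - 18) + s*(3*r^2 - 10*r - 32)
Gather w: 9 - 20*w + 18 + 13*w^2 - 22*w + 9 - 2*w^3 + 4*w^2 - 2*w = -2*w^3 + 17*w^2 - 44*w + 36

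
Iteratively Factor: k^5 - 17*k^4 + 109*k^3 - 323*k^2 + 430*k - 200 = (k - 5)*(k^4 - 12*k^3 + 49*k^2 - 78*k + 40) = (k - 5)*(k - 1)*(k^3 - 11*k^2 + 38*k - 40) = (k - 5)*(k - 4)*(k - 1)*(k^2 - 7*k + 10) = (k - 5)^2*(k - 4)*(k - 1)*(k - 2)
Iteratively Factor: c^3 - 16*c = (c)*(c^2 - 16) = c*(c + 4)*(c - 4)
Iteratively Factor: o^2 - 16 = (o - 4)*(o + 4)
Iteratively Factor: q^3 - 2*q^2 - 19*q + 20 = (q - 1)*(q^2 - q - 20) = (q - 5)*(q - 1)*(q + 4)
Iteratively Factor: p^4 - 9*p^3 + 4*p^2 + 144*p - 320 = (p - 4)*(p^3 - 5*p^2 - 16*p + 80) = (p - 5)*(p - 4)*(p^2 - 16) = (p - 5)*(p - 4)*(p + 4)*(p - 4)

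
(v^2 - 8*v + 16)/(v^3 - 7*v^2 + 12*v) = (v - 4)/(v*(v - 3))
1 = 1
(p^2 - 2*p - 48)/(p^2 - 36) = (p - 8)/(p - 6)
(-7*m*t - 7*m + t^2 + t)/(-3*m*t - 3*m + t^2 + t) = (-7*m + t)/(-3*m + t)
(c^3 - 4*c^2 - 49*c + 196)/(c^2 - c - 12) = (c^2 - 49)/(c + 3)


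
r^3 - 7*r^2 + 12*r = r*(r - 4)*(r - 3)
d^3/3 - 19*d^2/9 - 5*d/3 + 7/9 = (d/3 + 1/3)*(d - 7)*(d - 1/3)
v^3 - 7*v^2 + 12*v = v*(v - 4)*(v - 3)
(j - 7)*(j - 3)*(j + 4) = j^3 - 6*j^2 - 19*j + 84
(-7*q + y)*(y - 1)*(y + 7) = -7*q*y^2 - 42*q*y + 49*q + y^3 + 6*y^2 - 7*y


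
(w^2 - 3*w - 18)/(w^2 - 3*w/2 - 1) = 2*(-w^2 + 3*w + 18)/(-2*w^2 + 3*w + 2)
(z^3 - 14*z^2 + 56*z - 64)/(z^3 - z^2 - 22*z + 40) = (z - 8)/(z + 5)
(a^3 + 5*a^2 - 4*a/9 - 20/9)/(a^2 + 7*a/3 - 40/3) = (9*a^2 - 4)/(3*(3*a - 8))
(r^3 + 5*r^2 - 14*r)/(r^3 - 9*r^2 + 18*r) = (r^2 + 5*r - 14)/(r^2 - 9*r + 18)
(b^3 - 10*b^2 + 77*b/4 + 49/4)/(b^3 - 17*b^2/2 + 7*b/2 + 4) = (2*b^2 - 21*b + 49)/(2*(b^2 - 9*b + 8))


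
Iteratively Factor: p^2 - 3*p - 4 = (p + 1)*(p - 4)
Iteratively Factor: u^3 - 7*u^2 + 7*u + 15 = (u - 5)*(u^2 - 2*u - 3) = (u - 5)*(u - 3)*(u + 1)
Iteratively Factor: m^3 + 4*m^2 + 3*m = (m)*(m^2 + 4*m + 3) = m*(m + 3)*(m + 1)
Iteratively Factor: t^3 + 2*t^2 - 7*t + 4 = (t - 1)*(t^2 + 3*t - 4) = (t - 1)*(t + 4)*(t - 1)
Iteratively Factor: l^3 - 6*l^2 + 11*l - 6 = (l - 2)*(l^2 - 4*l + 3) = (l - 2)*(l - 1)*(l - 3)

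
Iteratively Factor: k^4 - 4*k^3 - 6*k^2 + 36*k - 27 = (k - 1)*(k^3 - 3*k^2 - 9*k + 27) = (k - 1)*(k + 3)*(k^2 - 6*k + 9) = (k - 3)*(k - 1)*(k + 3)*(k - 3)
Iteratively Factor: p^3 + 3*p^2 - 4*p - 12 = (p - 2)*(p^2 + 5*p + 6) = (p - 2)*(p + 2)*(p + 3)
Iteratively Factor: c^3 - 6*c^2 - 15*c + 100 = (c + 4)*(c^2 - 10*c + 25) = (c - 5)*(c + 4)*(c - 5)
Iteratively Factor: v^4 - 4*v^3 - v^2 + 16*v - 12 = (v - 2)*(v^3 - 2*v^2 - 5*v + 6) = (v - 3)*(v - 2)*(v^2 + v - 2) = (v - 3)*(v - 2)*(v + 2)*(v - 1)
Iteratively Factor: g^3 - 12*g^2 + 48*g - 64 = (g - 4)*(g^2 - 8*g + 16) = (g - 4)^2*(g - 4)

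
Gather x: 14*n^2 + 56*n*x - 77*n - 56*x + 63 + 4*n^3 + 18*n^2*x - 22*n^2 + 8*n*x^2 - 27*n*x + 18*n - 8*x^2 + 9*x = 4*n^3 - 8*n^2 - 59*n + x^2*(8*n - 8) + x*(18*n^2 + 29*n - 47) + 63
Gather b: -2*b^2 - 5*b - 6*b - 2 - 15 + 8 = -2*b^2 - 11*b - 9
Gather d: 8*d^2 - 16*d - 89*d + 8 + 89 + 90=8*d^2 - 105*d + 187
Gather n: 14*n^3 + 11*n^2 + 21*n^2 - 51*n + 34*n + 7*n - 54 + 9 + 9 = 14*n^3 + 32*n^2 - 10*n - 36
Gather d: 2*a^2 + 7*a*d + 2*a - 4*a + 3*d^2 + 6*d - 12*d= 2*a^2 - 2*a + 3*d^2 + d*(7*a - 6)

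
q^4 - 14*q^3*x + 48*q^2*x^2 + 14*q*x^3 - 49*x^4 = (q - 7*x)^2*(q - x)*(q + x)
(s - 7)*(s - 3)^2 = s^3 - 13*s^2 + 51*s - 63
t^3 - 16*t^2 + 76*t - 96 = (t - 8)*(t - 6)*(t - 2)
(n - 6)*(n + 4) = n^2 - 2*n - 24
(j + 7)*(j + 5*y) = j^2 + 5*j*y + 7*j + 35*y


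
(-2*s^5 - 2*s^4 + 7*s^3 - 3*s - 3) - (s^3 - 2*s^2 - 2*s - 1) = -2*s^5 - 2*s^4 + 6*s^3 + 2*s^2 - s - 2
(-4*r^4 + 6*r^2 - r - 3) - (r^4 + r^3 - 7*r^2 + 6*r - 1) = -5*r^4 - r^3 + 13*r^2 - 7*r - 2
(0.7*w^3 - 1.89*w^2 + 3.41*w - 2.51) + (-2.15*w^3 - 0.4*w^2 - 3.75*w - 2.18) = -1.45*w^3 - 2.29*w^2 - 0.34*w - 4.69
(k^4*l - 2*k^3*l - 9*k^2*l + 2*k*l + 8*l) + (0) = k^4*l - 2*k^3*l - 9*k^2*l + 2*k*l + 8*l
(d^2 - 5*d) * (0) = 0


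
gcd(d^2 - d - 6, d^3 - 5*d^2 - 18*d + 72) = d - 3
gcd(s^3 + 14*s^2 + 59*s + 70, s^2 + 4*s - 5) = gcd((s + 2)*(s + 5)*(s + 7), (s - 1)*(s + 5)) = s + 5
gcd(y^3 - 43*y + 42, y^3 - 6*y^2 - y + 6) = y^2 - 7*y + 6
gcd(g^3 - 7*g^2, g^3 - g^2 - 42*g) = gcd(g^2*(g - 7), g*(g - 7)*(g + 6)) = g^2 - 7*g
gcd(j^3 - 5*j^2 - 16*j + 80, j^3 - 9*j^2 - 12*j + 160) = j^2 - j - 20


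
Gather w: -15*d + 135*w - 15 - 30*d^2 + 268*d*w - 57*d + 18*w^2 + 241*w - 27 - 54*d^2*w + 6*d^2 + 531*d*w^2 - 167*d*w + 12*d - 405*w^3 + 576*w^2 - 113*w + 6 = -24*d^2 - 60*d - 405*w^3 + w^2*(531*d + 594) + w*(-54*d^2 + 101*d + 263) - 36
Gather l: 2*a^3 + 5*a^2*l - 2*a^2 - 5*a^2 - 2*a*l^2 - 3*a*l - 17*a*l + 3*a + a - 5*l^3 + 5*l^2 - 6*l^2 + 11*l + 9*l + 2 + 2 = 2*a^3 - 7*a^2 + 4*a - 5*l^3 + l^2*(-2*a - 1) + l*(5*a^2 - 20*a + 20) + 4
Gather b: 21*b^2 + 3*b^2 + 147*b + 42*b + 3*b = 24*b^2 + 192*b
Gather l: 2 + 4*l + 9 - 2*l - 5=2*l + 6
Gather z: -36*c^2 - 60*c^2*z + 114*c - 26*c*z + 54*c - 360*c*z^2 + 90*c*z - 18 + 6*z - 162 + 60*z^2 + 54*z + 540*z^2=-36*c^2 + 168*c + z^2*(600 - 360*c) + z*(-60*c^2 + 64*c + 60) - 180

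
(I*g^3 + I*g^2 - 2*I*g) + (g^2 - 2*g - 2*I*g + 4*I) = I*g^3 + g^2 + I*g^2 - 2*g - 4*I*g + 4*I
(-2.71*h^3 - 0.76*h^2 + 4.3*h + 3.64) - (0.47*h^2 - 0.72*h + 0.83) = -2.71*h^3 - 1.23*h^2 + 5.02*h + 2.81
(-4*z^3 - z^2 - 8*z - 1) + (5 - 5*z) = -4*z^3 - z^2 - 13*z + 4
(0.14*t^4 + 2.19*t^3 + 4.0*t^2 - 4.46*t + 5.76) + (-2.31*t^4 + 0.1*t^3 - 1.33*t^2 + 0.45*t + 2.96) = -2.17*t^4 + 2.29*t^3 + 2.67*t^2 - 4.01*t + 8.72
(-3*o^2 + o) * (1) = -3*o^2 + o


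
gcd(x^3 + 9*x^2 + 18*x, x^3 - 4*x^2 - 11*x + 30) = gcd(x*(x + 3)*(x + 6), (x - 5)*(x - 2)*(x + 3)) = x + 3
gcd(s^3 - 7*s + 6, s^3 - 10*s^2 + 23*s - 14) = s^2 - 3*s + 2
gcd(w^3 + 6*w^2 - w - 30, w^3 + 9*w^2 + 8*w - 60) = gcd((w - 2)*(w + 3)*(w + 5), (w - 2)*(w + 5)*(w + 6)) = w^2 + 3*w - 10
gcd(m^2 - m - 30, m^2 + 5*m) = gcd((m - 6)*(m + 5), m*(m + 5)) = m + 5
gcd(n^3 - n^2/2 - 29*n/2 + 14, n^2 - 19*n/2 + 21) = n - 7/2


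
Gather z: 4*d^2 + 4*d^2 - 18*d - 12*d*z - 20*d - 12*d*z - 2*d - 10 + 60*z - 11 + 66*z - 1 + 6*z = 8*d^2 - 40*d + z*(132 - 24*d) - 22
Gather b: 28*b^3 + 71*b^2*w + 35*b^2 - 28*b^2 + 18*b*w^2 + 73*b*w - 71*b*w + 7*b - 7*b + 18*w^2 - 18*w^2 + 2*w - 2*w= 28*b^3 + b^2*(71*w + 7) + b*(18*w^2 + 2*w)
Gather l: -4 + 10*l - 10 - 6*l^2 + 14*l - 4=-6*l^2 + 24*l - 18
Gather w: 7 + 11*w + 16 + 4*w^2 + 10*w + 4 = 4*w^2 + 21*w + 27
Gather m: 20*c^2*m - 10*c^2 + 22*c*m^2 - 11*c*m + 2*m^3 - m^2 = -10*c^2 + 2*m^3 + m^2*(22*c - 1) + m*(20*c^2 - 11*c)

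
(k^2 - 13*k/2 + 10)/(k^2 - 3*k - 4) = (k - 5/2)/(k + 1)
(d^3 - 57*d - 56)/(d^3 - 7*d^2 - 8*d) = (d + 7)/d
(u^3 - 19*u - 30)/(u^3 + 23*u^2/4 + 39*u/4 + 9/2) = 4*(u - 5)/(4*u + 3)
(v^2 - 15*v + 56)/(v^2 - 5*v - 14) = (v - 8)/(v + 2)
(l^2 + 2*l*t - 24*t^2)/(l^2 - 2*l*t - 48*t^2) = (-l + 4*t)/(-l + 8*t)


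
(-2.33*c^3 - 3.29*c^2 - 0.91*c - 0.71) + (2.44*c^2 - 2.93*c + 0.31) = -2.33*c^3 - 0.85*c^2 - 3.84*c - 0.4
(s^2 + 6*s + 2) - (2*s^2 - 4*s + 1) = -s^2 + 10*s + 1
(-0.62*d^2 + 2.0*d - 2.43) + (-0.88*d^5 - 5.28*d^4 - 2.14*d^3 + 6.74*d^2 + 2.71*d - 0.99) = -0.88*d^5 - 5.28*d^4 - 2.14*d^3 + 6.12*d^2 + 4.71*d - 3.42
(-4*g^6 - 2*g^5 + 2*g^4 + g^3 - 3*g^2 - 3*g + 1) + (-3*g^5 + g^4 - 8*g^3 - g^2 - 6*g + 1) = -4*g^6 - 5*g^5 + 3*g^4 - 7*g^3 - 4*g^2 - 9*g + 2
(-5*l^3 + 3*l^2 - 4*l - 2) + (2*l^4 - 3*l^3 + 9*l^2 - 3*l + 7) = 2*l^4 - 8*l^3 + 12*l^2 - 7*l + 5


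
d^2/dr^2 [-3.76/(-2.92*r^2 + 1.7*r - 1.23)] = (-64.118528*r^2 + 37.32928*r + 3.76*(5.84*r - 1.7)*(11.68*r - 3.4) - 27.008832)/(2.92*r^2 - 1.7*r + 1.23)^3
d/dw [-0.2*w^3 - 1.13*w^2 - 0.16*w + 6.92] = -0.6*w^2 - 2.26*w - 0.16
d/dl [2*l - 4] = 2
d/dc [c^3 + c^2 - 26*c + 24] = 3*c^2 + 2*c - 26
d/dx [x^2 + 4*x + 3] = 2*x + 4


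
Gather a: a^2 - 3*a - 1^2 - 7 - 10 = a^2 - 3*a - 18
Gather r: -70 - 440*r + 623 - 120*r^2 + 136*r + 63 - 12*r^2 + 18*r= -132*r^2 - 286*r + 616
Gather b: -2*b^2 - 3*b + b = -2*b^2 - 2*b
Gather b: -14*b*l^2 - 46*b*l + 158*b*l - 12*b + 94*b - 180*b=b*(-14*l^2 + 112*l - 98)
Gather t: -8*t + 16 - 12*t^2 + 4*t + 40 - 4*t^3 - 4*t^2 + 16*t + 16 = -4*t^3 - 16*t^2 + 12*t + 72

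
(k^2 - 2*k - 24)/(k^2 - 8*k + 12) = (k + 4)/(k - 2)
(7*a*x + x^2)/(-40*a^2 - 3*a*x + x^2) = x*(7*a + x)/(-40*a^2 - 3*a*x + x^2)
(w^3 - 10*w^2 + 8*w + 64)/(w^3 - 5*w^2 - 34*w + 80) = (w^2 - 2*w - 8)/(w^2 + 3*w - 10)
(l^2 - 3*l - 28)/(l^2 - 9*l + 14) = (l + 4)/(l - 2)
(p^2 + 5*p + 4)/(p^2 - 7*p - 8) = (p + 4)/(p - 8)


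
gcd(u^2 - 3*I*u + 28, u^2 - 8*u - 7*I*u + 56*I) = u - 7*I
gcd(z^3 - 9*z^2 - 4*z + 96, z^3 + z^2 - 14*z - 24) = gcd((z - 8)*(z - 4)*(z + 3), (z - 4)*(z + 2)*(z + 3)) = z^2 - z - 12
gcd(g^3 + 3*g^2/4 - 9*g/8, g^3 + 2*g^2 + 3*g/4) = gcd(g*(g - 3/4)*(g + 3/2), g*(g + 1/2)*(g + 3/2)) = g^2 + 3*g/2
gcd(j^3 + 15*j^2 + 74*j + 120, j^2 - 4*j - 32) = j + 4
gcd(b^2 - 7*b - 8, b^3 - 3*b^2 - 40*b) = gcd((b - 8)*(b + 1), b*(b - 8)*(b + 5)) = b - 8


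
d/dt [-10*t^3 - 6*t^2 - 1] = 6*t*(-5*t - 2)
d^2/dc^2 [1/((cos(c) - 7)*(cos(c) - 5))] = (-4*sin(c)^4 + 6*sin(c)^2 - 465*cos(c) + 9*cos(3*c) + 216)/((cos(c) - 7)^3*(cos(c) - 5)^3)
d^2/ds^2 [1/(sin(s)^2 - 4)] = 2*(-2*sin(s)^4 - 5*sin(s)^2 + 4)/(sin(s)^2 - 4)^3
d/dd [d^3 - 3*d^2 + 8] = 3*d*(d - 2)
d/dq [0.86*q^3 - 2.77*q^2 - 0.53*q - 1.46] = 2.58*q^2 - 5.54*q - 0.53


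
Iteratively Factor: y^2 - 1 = (y - 1)*(y + 1)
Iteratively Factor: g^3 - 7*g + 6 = (g - 2)*(g^2 + 2*g - 3) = (g - 2)*(g - 1)*(g + 3)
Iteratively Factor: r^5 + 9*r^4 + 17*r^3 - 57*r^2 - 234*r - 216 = (r + 2)*(r^4 + 7*r^3 + 3*r^2 - 63*r - 108) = (r - 3)*(r + 2)*(r^3 + 10*r^2 + 33*r + 36) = (r - 3)*(r + 2)*(r + 4)*(r^2 + 6*r + 9) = (r - 3)*(r + 2)*(r + 3)*(r + 4)*(r + 3)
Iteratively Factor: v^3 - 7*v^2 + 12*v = (v - 3)*(v^2 - 4*v) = v*(v - 3)*(v - 4)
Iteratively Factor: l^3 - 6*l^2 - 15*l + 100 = (l - 5)*(l^2 - l - 20) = (l - 5)*(l + 4)*(l - 5)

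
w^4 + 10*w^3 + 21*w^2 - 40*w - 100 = (w - 2)*(w + 2)*(w + 5)^2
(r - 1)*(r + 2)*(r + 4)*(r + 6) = r^4 + 11*r^3 + 32*r^2 + 4*r - 48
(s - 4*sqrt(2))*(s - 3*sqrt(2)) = s^2 - 7*sqrt(2)*s + 24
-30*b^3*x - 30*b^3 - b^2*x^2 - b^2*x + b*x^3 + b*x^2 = (-6*b + x)*(5*b + x)*(b*x + b)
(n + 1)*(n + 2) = n^2 + 3*n + 2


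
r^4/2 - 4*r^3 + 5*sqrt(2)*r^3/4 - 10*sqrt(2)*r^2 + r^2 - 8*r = r*(r/2 + sqrt(2))*(r - 8)*(r + sqrt(2)/2)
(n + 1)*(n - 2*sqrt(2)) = n^2 - 2*sqrt(2)*n + n - 2*sqrt(2)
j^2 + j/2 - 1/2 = (j - 1/2)*(j + 1)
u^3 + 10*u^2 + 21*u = u*(u + 3)*(u + 7)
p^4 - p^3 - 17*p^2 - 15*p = p*(p - 5)*(p + 1)*(p + 3)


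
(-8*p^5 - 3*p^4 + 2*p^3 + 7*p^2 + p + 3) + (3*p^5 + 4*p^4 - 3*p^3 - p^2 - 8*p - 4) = -5*p^5 + p^4 - p^3 + 6*p^2 - 7*p - 1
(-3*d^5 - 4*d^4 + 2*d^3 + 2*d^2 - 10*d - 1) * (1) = -3*d^5 - 4*d^4 + 2*d^3 + 2*d^2 - 10*d - 1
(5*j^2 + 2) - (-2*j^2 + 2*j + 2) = 7*j^2 - 2*j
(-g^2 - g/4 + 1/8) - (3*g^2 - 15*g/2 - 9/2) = -4*g^2 + 29*g/4 + 37/8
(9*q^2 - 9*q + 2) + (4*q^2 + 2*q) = 13*q^2 - 7*q + 2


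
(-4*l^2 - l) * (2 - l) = 4*l^3 - 7*l^2 - 2*l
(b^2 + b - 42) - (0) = b^2 + b - 42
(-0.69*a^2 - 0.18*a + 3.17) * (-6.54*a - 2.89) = 4.5126*a^3 + 3.1713*a^2 - 20.2116*a - 9.1613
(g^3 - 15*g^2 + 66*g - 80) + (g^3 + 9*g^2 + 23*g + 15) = 2*g^3 - 6*g^2 + 89*g - 65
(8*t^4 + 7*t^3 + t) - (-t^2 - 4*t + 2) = 8*t^4 + 7*t^3 + t^2 + 5*t - 2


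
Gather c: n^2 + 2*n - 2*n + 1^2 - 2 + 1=n^2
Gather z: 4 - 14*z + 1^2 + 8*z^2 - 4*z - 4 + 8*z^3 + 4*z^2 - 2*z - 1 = 8*z^3 + 12*z^2 - 20*z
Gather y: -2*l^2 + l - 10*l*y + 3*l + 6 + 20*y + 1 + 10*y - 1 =-2*l^2 + 4*l + y*(30 - 10*l) + 6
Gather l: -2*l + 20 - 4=16 - 2*l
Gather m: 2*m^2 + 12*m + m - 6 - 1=2*m^2 + 13*m - 7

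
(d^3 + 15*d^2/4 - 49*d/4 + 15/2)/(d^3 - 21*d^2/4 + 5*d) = (d^2 + 5*d - 6)/(d*(d - 4))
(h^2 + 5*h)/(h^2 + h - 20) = h/(h - 4)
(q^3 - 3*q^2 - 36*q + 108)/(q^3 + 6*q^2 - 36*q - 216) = (q - 3)/(q + 6)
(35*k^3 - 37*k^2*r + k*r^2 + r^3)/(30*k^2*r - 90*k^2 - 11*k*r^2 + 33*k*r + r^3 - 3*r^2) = (-7*k^2 + 6*k*r + r^2)/(-6*k*r + 18*k + r^2 - 3*r)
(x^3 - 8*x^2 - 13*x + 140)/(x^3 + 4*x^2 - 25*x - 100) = (x - 7)/(x + 5)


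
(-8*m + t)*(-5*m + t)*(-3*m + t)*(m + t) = -120*m^4 - 41*m^3*t + 63*m^2*t^2 - 15*m*t^3 + t^4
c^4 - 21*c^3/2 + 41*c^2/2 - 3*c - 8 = (c - 8)*(c - 2)*(c - 1)*(c + 1/2)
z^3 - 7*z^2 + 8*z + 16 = (z - 4)^2*(z + 1)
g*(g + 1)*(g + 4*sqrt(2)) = g^3 + g^2 + 4*sqrt(2)*g^2 + 4*sqrt(2)*g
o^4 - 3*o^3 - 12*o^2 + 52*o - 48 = (o - 3)*(o - 2)^2*(o + 4)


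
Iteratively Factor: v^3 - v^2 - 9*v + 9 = (v + 3)*(v^2 - 4*v + 3) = (v - 1)*(v + 3)*(v - 3)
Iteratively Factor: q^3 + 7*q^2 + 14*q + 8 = (q + 4)*(q^2 + 3*q + 2) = (q + 1)*(q + 4)*(q + 2)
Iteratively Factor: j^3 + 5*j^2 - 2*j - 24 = (j + 3)*(j^2 + 2*j - 8) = (j + 3)*(j + 4)*(j - 2)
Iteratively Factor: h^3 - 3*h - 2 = (h - 2)*(h^2 + 2*h + 1) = (h - 2)*(h + 1)*(h + 1)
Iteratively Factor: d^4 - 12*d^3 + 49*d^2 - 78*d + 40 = (d - 5)*(d^3 - 7*d^2 + 14*d - 8) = (d - 5)*(d - 4)*(d^2 - 3*d + 2) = (d - 5)*(d - 4)*(d - 1)*(d - 2)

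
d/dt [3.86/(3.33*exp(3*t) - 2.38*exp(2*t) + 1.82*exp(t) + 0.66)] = (-38.5614*exp(2*t) + 18.3736*exp(t) - 7.0252)*exp(t)/(3.33*exp(3*t) - 2.38*exp(2*t) + 1.82*exp(t) + 0.66)^2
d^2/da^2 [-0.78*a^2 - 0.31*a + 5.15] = -1.56000000000000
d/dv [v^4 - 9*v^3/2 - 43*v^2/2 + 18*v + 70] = 4*v^3 - 27*v^2/2 - 43*v + 18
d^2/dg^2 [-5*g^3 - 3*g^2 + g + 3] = -30*g - 6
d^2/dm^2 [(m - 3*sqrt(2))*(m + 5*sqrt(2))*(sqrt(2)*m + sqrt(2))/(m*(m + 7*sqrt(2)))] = 20*(-m^3 + 4*sqrt(2)*m^3 - 9*sqrt(2)*m^2 - 126*m - 294*sqrt(2))/(m^3*(m^3 + 21*sqrt(2)*m^2 + 294*m + 686*sqrt(2)))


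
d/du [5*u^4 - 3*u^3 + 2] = u^2*(20*u - 9)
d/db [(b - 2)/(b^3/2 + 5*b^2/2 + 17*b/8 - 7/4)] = 32*(-2*b^3 + b^2 + 20*b + 5)/(16*b^6 + 160*b^5 + 536*b^4 + 568*b^3 - 271*b^2 - 476*b + 196)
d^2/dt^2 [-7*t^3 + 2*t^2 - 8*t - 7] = 4 - 42*t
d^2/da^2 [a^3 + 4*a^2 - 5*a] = 6*a + 8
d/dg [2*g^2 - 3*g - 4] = 4*g - 3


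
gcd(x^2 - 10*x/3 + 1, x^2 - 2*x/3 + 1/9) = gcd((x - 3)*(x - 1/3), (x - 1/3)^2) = x - 1/3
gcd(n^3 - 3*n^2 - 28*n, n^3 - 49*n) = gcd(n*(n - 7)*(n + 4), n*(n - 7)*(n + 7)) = n^2 - 7*n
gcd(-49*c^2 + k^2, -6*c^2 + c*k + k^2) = 1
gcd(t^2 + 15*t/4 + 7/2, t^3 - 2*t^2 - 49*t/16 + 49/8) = t + 7/4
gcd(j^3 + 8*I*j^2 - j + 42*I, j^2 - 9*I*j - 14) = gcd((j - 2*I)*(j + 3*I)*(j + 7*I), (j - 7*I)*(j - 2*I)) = j - 2*I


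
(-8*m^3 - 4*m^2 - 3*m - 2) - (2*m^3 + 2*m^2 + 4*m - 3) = -10*m^3 - 6*m^2 - 7*m + 1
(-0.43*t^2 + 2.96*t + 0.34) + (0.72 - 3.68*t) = -0.43*t^2 - 0.72*t + 1.06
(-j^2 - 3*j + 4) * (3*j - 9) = -3*j^3 + 39*j - 36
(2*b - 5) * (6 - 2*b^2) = -4*b^3 + 10*b^2 + 12*b - 30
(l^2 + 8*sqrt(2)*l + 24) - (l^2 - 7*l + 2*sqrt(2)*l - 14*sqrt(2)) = 7*l + 6*sqrt(2)*l + 14*sqrt(2) + 24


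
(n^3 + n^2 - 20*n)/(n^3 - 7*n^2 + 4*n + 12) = n*(n^2 + n - 20)/(n^3 - 7*n^2 + 4*n + 12)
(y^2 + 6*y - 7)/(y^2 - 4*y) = (y^2 + 6*y - 7)/(y*(y - 4))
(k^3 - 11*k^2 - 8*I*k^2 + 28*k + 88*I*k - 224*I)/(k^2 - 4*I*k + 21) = (k^3 + k^2*(-11 - 8*I) + k*(28 + 88*I) - 224*I)/(k^2 - 4*I*k + 21)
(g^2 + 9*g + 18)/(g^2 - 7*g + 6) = (g^2 + 9*g + 18)/(g^2 - 7*g + 6)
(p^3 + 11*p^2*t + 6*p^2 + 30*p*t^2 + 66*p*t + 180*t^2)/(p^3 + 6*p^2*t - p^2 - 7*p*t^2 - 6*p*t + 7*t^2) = (p^3 + 11*p^2*t + 6*p^2 + 30*p*t^2 + 66*p*t + 180*t^2)/(p^3 + 6*p^2*t - p^2 - 7*p*t^2 - 6*p*t + 7*t^2)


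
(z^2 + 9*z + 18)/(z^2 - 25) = (z^2 + 9*z + 18)/(z^2 - 25)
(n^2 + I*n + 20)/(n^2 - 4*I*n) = (n + 5*I)/n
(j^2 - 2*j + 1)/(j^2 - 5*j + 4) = (j - 1)/(j - 4)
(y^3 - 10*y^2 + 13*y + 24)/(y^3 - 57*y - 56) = (y - 3)/(y + 7)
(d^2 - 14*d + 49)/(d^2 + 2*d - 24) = (d^2 - 14*d + 49)/(d^2 + 2*d - 24)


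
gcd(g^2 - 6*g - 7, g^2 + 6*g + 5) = g + 1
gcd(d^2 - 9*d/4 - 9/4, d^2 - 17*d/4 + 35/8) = 1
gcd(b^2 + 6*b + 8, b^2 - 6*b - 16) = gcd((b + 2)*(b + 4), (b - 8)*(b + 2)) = b + 2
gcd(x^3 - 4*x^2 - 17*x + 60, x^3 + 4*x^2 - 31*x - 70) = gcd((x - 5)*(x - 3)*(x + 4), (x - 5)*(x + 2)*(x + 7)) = x - 5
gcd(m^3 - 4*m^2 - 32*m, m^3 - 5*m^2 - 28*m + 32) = m^2 - 4*m - 32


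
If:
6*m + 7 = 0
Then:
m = -7/6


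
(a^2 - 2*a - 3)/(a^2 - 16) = (a^2 - 2*a - 3)/(a^2 - 16)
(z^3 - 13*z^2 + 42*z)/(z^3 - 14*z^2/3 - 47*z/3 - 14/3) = 3*z*(z - 6)/(3*z^2 + 7*z + 2)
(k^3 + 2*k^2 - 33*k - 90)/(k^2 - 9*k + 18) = (k^2 + 8*k + 15)/(k - 3)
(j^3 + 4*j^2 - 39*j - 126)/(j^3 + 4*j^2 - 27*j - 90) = (j^2 + j - 42)/(j^2 + j - 30)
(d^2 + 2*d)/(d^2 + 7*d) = (d + 2)/(d + 7)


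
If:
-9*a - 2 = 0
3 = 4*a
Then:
No Solution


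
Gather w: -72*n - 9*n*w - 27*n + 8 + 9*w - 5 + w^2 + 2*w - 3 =-99*n + w^2 + w*(11 - 9*n)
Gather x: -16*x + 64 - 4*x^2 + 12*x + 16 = -4*x^2 - 4*x + 80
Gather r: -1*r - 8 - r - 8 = -2*r - 16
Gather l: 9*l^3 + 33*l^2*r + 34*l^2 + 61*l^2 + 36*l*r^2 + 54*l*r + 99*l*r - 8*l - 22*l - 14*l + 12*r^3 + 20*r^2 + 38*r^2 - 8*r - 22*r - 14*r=9*l^3 + l^2*(33*r + 95) + l*(36*r^2 + 153*r - 44) + 12*r^3 + 58*r^2 - 44*r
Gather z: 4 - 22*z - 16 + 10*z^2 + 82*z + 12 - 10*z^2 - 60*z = 0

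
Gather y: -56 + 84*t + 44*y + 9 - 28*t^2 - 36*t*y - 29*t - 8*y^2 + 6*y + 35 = -28*t^2 + 55*t - 8*y^2 + y*(50 - 36*t) - 12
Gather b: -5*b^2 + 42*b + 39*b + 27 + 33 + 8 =-5*b^2 + 81*b + 68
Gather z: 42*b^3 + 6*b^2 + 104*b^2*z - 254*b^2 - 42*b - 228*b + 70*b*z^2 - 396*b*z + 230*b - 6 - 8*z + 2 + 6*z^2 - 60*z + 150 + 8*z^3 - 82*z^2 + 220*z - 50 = 42*b^3 - 248*b^2 - 40*b + 8*z^3 + z^2*(70*b - 76) + z*(104*b^2 - 396*b + 152) + 96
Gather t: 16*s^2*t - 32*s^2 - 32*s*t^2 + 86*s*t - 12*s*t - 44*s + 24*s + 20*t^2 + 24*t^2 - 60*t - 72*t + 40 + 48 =-32*s^2 - 20*s + t^2*(44 - 32*s) + t*(16*s^2 + 74*s - 132) + 88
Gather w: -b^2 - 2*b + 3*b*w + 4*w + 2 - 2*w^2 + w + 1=-b^2 - 2*b - 2*w^2 + w*(3*b + 5) + 3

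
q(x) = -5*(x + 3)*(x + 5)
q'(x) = -10*x - 40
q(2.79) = -225.52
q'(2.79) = -67.90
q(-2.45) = -7.01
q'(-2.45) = -15.50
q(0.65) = -103.11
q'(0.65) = -46.50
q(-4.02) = 5.00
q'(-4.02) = 0.20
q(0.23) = -84.46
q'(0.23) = -42.30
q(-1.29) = -31.72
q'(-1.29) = -27.10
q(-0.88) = -43.67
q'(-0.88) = -31.20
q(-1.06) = -38.22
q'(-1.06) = -29.40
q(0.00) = -75.00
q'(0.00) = -40.00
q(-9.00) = -120.00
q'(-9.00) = 50.00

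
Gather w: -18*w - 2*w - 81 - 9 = -20*w - 90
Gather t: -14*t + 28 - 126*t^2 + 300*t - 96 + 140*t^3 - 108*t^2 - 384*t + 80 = 140*t^3 - 234*t^2 - 98*t + 12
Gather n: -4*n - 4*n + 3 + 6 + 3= 12 - 8*n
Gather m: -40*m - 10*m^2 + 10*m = -10*m^2 - 30*m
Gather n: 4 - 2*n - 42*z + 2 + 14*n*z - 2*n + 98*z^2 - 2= n*(14*z - 4) + 98*z^2 - 42*z + 4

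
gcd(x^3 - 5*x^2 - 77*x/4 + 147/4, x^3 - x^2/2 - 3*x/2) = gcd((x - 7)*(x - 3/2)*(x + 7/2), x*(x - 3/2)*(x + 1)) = x - 3/2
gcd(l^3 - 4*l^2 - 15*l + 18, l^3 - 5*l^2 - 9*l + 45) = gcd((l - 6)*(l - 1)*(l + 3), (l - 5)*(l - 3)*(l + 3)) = l + 3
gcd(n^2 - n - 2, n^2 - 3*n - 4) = n + 1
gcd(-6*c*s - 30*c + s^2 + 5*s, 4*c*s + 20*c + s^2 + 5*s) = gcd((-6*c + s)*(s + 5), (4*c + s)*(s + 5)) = s + 5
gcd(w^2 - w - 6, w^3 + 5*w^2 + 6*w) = w + 2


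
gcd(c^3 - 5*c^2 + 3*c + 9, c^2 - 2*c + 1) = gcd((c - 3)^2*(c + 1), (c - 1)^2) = 1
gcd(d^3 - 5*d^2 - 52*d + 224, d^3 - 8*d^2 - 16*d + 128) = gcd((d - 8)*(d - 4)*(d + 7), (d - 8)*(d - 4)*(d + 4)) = d^2 - 12*d + 32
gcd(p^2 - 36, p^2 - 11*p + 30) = p - 6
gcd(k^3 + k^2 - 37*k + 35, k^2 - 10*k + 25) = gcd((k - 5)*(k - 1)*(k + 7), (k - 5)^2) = k - 5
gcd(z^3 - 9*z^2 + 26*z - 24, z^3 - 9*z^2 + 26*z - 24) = z^3 - 9*z^2 + 26*z - 24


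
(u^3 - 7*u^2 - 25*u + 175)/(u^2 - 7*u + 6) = (u^3 - 7*u^2 - 25*u + 175)/(u^2 - 7*u + 6)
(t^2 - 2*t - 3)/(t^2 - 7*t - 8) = (t - 3)/(t - 8)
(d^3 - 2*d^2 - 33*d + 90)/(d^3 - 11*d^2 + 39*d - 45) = (d + 6)/(d - 3)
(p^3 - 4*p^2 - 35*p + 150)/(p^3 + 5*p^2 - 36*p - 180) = (p^2 - 10*p + 25)/(p^2 - p - 30)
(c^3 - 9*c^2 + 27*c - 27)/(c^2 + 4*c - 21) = (c^2 - 6*c + 9)/(c + 7)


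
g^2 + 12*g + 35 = (g + 5)*(g + 7)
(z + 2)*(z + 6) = z^2 + 8*z + 12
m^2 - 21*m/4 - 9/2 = (m - 6)*(m + 3/4)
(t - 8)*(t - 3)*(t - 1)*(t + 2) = t^4 - 10*t^3 + 11*t^2 + 46*t - 48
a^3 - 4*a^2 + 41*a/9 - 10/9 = (a - 2)*(a - 5/3)*(a - 1/3)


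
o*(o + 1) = o^2 + o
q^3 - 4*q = q*(q - 2)*(q + 2)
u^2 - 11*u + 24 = (u - 8)*(u - 3)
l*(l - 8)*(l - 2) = l^3 - 10*l^2 + 16*l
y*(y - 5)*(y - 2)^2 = y^4 - 9*y^3 + 24*y^2 - 20*y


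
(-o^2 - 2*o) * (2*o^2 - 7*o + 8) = -2*o^4 + 3*o^3 + 6*o^2 - 16*o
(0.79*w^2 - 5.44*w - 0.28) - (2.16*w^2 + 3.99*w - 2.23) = -1.37*w^2 - 9.43*w + 1.95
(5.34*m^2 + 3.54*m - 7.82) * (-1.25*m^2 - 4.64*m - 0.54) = -6.675*m^4 - 29.2026*m^3 - 9.5342*m^2 + 34.3732*m + 4.2228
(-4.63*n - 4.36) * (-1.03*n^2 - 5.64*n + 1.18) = 4.7689*n^3 + 30.604*n^2 + 19.127*n - 5.1448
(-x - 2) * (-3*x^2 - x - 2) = 3*x^3 + 7*x^2 + 4*x + 4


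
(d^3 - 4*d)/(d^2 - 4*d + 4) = d*(d + 2)/(d - 2)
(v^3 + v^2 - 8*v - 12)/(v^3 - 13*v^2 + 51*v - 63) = (v^2 + 4*v + 4)/(v^2 - 10*v + 21)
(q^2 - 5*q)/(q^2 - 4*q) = (q - 5)/(q - 4)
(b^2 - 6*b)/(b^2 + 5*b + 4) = b*(b - 6)/(b^2 + 5*b + 4)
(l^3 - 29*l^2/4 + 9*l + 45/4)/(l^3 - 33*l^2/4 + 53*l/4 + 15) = (l - 3)/(l - 4)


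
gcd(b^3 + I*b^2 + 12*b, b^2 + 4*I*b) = b^2 + 4*I*b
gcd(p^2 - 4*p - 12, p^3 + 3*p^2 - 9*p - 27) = 1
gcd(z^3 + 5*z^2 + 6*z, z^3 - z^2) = z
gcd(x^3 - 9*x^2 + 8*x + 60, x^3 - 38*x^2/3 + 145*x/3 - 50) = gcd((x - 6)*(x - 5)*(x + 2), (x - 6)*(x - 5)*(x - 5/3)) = x^2 - 11*x + 30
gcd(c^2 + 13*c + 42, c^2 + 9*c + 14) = c + 7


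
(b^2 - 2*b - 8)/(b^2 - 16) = (b + 2)/(b + 4)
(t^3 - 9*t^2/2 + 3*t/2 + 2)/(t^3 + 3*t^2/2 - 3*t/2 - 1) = (t - 4)/(t + 2)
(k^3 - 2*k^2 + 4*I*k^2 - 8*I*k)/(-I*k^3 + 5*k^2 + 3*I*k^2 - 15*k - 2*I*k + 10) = k*(I*k - 4)/(k^2 + k*(-1 + 5*I) - 5*I)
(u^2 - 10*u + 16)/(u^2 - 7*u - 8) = (u - 2)/(u + 1)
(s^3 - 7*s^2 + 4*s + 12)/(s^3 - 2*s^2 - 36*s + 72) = (s + 1)/(s + 6)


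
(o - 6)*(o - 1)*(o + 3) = o^3 - 4*o^2 - 15*o + 18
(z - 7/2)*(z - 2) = z^2 - 11*z/2 + 7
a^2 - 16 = (a - 4)*(a + 4)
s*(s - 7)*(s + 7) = s^3 - 49*s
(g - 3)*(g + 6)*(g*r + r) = g^3*r + 4*g^2*r - 15*g*r - 18*r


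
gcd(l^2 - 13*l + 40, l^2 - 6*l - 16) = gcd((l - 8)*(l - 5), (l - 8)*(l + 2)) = l - 8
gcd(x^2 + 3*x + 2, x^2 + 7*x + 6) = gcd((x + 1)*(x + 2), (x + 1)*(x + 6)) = x + 1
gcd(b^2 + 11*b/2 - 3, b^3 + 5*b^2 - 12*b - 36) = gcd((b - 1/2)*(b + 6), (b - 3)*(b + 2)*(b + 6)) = b + 6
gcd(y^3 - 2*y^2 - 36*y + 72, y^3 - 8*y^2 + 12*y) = y^2 - 8*y + 12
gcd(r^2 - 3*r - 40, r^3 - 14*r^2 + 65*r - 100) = 1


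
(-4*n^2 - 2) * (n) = -4*n^3 - 2*n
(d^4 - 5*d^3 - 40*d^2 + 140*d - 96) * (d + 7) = d^5 + 2*d^4 - 75*d^3 - 140*d^2 + 884*d - 672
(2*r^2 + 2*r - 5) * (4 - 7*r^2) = -14*r^4 - 14*r^3 + 43*r^2 + 8*r - 20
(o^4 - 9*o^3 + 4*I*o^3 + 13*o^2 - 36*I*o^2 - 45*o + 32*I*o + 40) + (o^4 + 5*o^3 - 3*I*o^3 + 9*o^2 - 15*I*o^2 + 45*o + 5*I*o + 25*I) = 2*o^4 - 4*o^3 + I*o^3 + 22*o^2 - 51*I*o^2 + 37*I*o + 40 + 25*I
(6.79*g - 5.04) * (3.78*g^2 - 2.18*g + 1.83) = 25.6662*g^3 - 33.8534*g^2 + 23.4129*g - 9.2232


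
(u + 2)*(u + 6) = u^2 + 8*u + 12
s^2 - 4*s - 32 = (s - 8)*(s + 4)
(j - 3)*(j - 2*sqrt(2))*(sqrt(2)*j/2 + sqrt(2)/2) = sqrt(2)*j^3/2 - 2*j^2 - sqrt(2)*j^2 - 3*sqrt(2)*j/2 + 4*j + 6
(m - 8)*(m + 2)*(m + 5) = m^3 - m^2 - 46*m - 80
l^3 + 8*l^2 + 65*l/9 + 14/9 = (l + 1/3)*(l + 2/3)*(l + 7)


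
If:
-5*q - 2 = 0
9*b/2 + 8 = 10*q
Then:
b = -8/3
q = -2/5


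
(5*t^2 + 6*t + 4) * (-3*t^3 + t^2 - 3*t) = -15*t^5 - 13*t^4 - 21*t^3 - 14*t^2 - 12*t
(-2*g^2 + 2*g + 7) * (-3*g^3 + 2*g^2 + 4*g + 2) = 6*g^5 - 10*g^4 - 25*g^3 + 18*g^2 + 32*g + 14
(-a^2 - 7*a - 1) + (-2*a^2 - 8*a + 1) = -3*a^2 - 15*a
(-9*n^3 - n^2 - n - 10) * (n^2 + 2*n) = -9*n^5 - 19*n^4 - 3*n^3 - 12*n^2 - 20*n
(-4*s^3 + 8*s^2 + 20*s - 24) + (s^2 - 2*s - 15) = -4*s^3 + 9*s^2 + 18*s - 39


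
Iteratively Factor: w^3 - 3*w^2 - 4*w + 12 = (w - 2)*(w^2 - w - 6) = (w - 2)*(w + 2)*(w - 3)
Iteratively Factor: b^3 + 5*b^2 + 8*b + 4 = (b + 1)*(b^2 + 4*b + 4) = (b + 1)*(b + 2)*(b + 2)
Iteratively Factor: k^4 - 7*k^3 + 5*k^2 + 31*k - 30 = (k - 5)*(k^3 - 2*k^2 - 5*k + 6) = (k - 5)*(k + 2)*(k^2 - 4*k + 3) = (k - 5)*(k - 3)*(k + 2)*(k - 1)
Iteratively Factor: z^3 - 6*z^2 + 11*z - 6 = (z - 1)*(z^2 - 5*z + 6) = (z - 2)*(z - 1)*(z - 3)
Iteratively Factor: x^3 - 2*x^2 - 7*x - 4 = (x + 1)*(x^2 - 3*x - 4) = (x + 1)^2*(x - 4)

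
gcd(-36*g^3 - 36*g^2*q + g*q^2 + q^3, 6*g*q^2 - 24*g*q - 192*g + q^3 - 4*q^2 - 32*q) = 6*g + q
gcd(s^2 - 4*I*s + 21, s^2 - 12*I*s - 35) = s - 7*I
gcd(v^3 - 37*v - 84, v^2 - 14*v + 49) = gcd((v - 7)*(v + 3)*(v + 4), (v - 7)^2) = v - 7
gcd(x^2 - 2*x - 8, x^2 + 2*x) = x + 2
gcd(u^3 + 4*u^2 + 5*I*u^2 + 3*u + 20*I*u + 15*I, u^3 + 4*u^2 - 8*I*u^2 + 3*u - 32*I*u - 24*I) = u^2 + 4*u + 3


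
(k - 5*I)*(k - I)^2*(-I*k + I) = -I*k^4 - 7*k^3 + I*k^3 + 7*k^2 + 11*I*k^2 + 5*k - 11*I*k - 5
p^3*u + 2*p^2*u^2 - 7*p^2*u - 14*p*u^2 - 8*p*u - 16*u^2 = (p - 8)*(p + 2*u)*(p*u + u)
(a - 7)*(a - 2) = a^2 - 9*a + 14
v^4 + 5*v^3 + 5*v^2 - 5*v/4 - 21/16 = (v - 1/2)*(v + 1/2)*(v + 3/2)*(v + 7/2)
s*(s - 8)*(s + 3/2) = s^3 - 13*s^2/2 - 12*s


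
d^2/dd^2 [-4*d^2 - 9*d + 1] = -8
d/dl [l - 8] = 1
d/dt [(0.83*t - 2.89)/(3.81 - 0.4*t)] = (0.80252*t - 7.644003)/(0.4*t - 3.81)^3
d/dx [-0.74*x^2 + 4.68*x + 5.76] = 4.68 - 1.48*x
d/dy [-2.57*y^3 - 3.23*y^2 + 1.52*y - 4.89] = -7.71*y^2 - 6.46*y + 1.52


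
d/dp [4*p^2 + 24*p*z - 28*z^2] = 8*p + 24*z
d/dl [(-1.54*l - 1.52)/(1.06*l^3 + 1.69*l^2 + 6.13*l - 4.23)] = (3.2648*l^3 + 7.4362*l^2 + 5.1376*l + 15.8318)/(1.1236*l^6 + 3.5828*l^5 + 15.8517*l^4 + 11.7518*l^3 + 23.2795*l^2 - 51.8598*l + 17.8929)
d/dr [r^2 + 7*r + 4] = 2*r + 7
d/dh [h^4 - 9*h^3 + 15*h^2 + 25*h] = 4*h^3 - 27*h^2 + 30*h + 25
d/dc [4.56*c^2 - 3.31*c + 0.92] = 9.12*c - 3.31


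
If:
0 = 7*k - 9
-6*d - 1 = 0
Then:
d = -1/6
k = 9/7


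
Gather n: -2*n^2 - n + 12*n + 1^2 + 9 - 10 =-2*n^2 + 11*n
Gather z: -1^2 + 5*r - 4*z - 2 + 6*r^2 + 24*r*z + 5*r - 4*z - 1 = 6*r^2 + 10*r + z*(24*r - 8) - 4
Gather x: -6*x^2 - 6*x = -6*x^2 - 6*x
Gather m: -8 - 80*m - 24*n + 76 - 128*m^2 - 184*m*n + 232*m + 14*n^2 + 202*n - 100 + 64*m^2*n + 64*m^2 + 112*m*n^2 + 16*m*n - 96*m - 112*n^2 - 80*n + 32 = m^2*(64*n - 64) + m*(112*n^2 - 168*n + 56) - 98*n^2 + 98*n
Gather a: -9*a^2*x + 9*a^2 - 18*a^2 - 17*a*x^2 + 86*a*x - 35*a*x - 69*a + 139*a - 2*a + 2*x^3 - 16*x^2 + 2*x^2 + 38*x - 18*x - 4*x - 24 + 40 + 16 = a^2*(-9*x - 9) + a*(-17*x^2 + 51*x + 68) + 2*x^3 - 14*x^2 + 16*x + 32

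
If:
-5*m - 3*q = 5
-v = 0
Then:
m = -3*q/5 - 1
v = 0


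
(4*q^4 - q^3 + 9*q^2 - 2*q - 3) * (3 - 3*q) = -12*q^5 + 15*q^4 - 30*q^3 + 33*q^2 + 3*q - 9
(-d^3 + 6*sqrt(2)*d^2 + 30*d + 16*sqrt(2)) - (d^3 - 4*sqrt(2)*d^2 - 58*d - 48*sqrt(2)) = -2*d^3 + 10*sqrt(2)*d^2 + 88*d + 64*sqrt(2)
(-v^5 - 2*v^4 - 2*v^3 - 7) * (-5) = 5*v^5 + 10*v^4 + 10*v^3 + 35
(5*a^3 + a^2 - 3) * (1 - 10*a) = -50*a^4 - 5*a^3 + a^2 + 30*a - 3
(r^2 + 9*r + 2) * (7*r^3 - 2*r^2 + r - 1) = 7*r^5 + 61*r^4 - 3*r^3 + 4*r^2 - 7*r - 2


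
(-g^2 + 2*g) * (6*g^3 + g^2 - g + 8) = -6*g^5 + 11*g^4 + 3*g^3 - 10*g^2 + 16*g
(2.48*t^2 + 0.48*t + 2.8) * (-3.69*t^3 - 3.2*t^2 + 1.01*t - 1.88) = -9.1512*t^5 - 9.7072*t^4 - 9.3632*t^3 - 13.1376*t^2 + 1.9256*t - 5.264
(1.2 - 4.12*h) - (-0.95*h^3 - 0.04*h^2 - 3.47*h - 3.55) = 0.95*h^3 + 0.04*h^2 - 0.65*h + 4.75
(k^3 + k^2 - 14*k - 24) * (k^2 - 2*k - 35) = k^5 - k^4 - 51*k^3 - 31*k^2 + 538*k + 840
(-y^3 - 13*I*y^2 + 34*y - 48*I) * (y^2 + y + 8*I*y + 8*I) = -y^5 - y^4 - 21*I*y^4 + 138*y^3 - 21*I*y^3 + 138*y^2 + 224*I*y^2 + 384*y + 224*I*y + 384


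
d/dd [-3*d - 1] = -3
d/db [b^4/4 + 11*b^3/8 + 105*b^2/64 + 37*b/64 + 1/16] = b^3 + 33*b^2/8 + 105*b/32 + 37/64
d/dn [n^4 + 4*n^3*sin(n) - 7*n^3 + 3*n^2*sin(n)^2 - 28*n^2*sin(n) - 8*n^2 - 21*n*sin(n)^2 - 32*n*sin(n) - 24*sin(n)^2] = 4*n^3*cos(n) + 4*n^3 + 12*n^2*sin(n) + 3*n^2*sin(2*n) - 28*n^2*cos(n) - 21*n^2 + 6*n*sin(n)^2 - 56*n*sin(n) - 21*n*sin(2*n) - 32*n*cos(n) - 16*n - 21*sin(n)^2 - 32*sin(n) - 24*sin(2*n)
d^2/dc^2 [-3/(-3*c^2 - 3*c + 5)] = 18*(-3*c^2 - 3*c + 3*(2*c + 1)^2 + 5)/(3*c^2 + 3*c - 5)^3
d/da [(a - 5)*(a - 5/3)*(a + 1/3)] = 3*a^2 - 38*a/3 + 55/9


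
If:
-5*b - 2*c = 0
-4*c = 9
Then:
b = 9/10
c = -9/4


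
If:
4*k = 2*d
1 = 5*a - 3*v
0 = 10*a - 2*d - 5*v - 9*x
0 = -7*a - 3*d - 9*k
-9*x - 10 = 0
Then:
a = -175/53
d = 490/159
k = 245/159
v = -928/159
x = -10/9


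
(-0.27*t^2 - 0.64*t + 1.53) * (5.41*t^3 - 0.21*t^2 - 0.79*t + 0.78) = -1.4607*t^5 - 3.4057*t^4 + 8.625*t^3 - 0.0263*t^2 - 1.7079*t + 1.1934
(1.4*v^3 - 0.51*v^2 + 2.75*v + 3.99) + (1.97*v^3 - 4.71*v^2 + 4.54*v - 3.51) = 3.37*v^3 - 5.22*v^2 + 7.29*v + 0.48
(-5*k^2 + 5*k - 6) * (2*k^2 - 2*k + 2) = -10*k^4 + 20*k^3 - 32*k^2 + 22*k - 12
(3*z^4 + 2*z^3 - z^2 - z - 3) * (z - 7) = 3*z^5 - 19*z^4 - 15*z^3 + 6*z^2 + 4*z + 21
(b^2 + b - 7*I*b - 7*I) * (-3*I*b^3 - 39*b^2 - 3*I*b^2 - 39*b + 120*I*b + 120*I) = -3*I*b^5 - 60*b^4 - 6*I*b^4 - 120*b^3 + 390*I*b^3 + 780*b^2 + 786*I*b^2 + 1680*b + 393*I*b + 840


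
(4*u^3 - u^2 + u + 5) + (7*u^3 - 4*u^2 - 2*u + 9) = 11*u^3 - 5*u^2 - u + 14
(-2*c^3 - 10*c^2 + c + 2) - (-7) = -2*c^3 - 10*c^2 + c + 9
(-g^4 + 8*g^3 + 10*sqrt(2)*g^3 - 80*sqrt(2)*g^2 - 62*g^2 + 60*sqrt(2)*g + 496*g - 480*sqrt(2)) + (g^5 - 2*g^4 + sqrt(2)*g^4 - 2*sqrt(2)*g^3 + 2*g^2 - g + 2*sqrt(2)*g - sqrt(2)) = g^5 - 3*g^4 + sqrt(2)*g^4 + 8*g^3 + 8*sqrt(2)*g^3 - 80*sqrt(2)*g^2 - 60*g^2 + 62*sqrt(2)*g + 495*g - 481*sqrt(2)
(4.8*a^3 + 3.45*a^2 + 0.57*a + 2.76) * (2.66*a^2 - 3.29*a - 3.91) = 12.768*a^5 - 6.615*a^4 - 28.6023*a^3 - 8.0232*a^2 - 11.3091*a - 10.7916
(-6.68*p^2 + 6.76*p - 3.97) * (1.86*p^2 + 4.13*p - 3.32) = -12.4248*p^4 - 15.0148*p^3 + 42.7122*p^2 - 38.8393*p + 13.1804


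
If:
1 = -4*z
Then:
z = -1/4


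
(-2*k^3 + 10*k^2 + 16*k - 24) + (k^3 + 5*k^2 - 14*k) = -k^3 + 15*k^2 + 2*k - 24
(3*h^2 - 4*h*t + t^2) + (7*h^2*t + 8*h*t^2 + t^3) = 7*h^2*t + 3*h^2 + 8*h*t^2 - 4*h*t + t^3 + t^2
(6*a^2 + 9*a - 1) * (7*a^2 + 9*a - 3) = 42*a^4 + 117*a^3 + 56*a^2 - 36*a + 3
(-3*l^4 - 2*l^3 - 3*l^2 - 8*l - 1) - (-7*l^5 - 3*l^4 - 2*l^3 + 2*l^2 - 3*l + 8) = 7*l^5 - 5*l^2 - 5*l - 9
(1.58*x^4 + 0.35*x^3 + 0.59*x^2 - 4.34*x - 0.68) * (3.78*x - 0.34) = 5.9724*x^5 + 0.7858*x^4 + 2.1112*x^3 - 16.6058*x^2 - 1.0948*x + 0.2312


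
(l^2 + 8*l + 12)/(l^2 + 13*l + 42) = (l + 2)/(l + 7)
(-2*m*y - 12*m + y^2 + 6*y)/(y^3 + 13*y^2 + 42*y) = (-2*m + y)/(y*(y + 7))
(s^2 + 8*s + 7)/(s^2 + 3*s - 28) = (s + 1)/(s - 4)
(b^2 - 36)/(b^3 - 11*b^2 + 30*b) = (b + 6)/(b*(b - 5))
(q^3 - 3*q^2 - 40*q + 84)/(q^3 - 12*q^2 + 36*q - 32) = (q^2 - q - 42)/(q^2 - 10*q + 16)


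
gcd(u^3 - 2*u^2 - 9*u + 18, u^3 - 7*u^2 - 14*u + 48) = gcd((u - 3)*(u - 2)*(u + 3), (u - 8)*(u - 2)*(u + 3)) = u^2 + u - 6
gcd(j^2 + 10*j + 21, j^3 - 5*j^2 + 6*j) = 1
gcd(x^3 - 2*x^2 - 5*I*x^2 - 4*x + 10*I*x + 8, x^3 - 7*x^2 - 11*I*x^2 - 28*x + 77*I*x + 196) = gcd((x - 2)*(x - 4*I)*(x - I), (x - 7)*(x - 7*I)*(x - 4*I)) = x - 4*I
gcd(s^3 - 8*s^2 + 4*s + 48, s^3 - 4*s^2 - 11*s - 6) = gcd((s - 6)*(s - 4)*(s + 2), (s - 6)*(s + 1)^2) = s - 6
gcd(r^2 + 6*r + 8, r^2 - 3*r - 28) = r + 4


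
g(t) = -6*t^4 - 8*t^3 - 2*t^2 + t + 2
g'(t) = -24*t^3 - 24*t^2 - 4*t + 1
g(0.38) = 1.53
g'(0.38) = -5.30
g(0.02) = 2.02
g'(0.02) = 0.91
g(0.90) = -8.49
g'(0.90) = -39.54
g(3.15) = -855.48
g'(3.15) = -999.88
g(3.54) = -1316.66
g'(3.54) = -1378.60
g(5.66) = -7664.66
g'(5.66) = -5142.21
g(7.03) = -17523.80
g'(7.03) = -9551.52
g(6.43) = -12457.45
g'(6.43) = -7397.34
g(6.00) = -9568.00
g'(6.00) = -6071.00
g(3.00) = -715.00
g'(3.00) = -875.00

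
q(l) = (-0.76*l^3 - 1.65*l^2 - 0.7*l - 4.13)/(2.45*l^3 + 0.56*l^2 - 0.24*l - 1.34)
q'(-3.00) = 0.12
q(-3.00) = -0.06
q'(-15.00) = 0.00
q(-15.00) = -0.27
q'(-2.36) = 0.26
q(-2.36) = 0.06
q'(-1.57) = 0.94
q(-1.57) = 0.46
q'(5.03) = 0.04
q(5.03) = -0.45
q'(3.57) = 0.09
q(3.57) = -0.53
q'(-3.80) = 0.06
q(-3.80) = -0.13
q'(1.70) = 1.15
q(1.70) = -1.16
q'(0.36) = 5.12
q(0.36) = 3.74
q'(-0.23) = -0.22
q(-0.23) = 3.15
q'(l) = (-7.35*l^2 - 1.12*l + 0.24)*(-0.76*l^3 - 1.65*l^2 - 0.7*l - 4.13)/(2.45*l^3 + 0.56*l^2 - 0.24*l - 1.34)^2 + (-2.28*l^2 - 3.3*l - 0.7)/(2.45*l^3 + 0.56*l^2 - 0.24*l - 1.34)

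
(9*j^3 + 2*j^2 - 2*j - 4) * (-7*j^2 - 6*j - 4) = -63*j^5 - 68*j^4 - 34*j^3 + 32*j^2 + 32*j + 16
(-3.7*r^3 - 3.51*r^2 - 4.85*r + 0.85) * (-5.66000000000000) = 20.942*r^3 + 19.8666*r^2 + 27.451*r - 4.811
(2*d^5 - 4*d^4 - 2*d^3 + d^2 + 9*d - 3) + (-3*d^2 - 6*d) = 2*d^5 - 4*d^4 - 2*d^3 - 2*d^2 + 3*d - 3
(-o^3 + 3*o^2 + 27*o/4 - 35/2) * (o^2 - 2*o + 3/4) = -o^5 + 5*o^4 - 115*o^2/4 + 641*o/16 - 105/8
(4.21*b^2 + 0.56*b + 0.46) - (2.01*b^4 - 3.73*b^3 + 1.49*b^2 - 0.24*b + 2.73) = -2.01*b^4 + 3.73*b^3 + 2.72*b^2 + 0.8*b - 2.27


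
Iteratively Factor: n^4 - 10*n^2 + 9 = (n - 1)*(n^3 + n^2 - 9*n - 9) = (n - 3)*(n - 1)*(n^2 + 4*n + 3) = (n - 3)*(n - 1)*(n + 3)*(n + 1)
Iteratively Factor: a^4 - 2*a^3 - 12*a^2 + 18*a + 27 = (a + 1)*(a^3 - 3*a^2 - 9*a + 27) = (a - 3)*(a + 1)*(a^2 - 9) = (a - 3)^2*(a + 1)*(a + 3)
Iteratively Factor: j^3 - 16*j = (j - 4)*(j^2 + 4*j) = (j - 4)*(j + 4)*(j)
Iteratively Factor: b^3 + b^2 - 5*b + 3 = (b - 1)*(b^2 + 2*b - 3) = (b - 1)*(b + 3)*(b - 1)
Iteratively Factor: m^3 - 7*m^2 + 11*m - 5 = (m - 1)*(m^2 - 6*m + 5) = (m - 5)*(m - 1)*(m - 1)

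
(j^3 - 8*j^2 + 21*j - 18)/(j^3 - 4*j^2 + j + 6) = (j - 3)/(j + 1)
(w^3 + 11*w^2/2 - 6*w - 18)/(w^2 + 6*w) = w - 1/2 - 3/w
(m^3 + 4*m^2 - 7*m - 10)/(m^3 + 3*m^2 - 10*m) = (m + 1)/m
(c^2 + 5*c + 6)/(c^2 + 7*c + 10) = (c + 3)/(c + 5)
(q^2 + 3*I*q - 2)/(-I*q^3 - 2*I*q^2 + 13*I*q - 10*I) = (I*q^2 - 3*q - 2*I)/(q^3 + 2*q^2 - 13*q + 10)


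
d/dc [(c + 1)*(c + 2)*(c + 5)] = 3*c^2 + 16*c + 17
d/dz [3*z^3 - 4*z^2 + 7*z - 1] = 9*z^2 - 8*z + 7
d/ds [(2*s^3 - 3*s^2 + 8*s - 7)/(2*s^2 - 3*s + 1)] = (4*s^2 - 4*s - 13)/(4*s^2 - 4*s + 1)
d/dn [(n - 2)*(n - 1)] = 2*n - 3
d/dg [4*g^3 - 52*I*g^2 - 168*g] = 12*g^2 - 104*I*g - 168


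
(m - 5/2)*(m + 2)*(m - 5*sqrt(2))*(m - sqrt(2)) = m^4 - 6*sqrt(2)*m^3 - m^3/2 + 3*sqrt(2)*m^2 + 5*m^2 - 5*m + 30*sqrt(2)*m - 50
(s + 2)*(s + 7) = s^2 + 9*s + 14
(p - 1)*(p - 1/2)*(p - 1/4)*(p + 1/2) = p^4 - 5*p^3/4 + 5*p/16 - 1/16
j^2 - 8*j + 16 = (j - 4)^2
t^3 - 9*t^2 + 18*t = t*(t - 6)*(t - 3)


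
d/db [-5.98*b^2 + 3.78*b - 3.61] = 3.78 - 11.96*b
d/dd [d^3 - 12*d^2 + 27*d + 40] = 3*d^2 - 24*d + 27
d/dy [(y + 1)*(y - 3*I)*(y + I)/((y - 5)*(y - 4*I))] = (y^4 + y^3*(-10 - 8*I) + y^2*(-16 + 68*I) + y*(74 + 40*I) + 55 + 72*I)/(y^4 + y^3*(-10 - 8*I) + y^2*(9 + 80*I) + y*(160 - 200*I) - 400)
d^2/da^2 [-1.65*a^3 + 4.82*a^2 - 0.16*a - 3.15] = 9.64 - 9.9*a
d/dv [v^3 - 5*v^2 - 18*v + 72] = 3*v^2 - 10*v - 18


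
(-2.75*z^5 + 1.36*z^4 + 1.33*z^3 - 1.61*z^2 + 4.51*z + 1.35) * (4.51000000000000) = -12.4025*z^5 + 6.1336*z^4 + 5.9983*z^3 - 7.2611*z^2 + 20.3401*z + 6.0885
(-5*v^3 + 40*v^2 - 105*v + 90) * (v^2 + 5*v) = -5*v^5 + 15*v^4 + 95*v^3 - 435*v^2 + 450*v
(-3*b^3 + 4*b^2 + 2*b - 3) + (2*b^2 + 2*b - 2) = -3*b^3 + 6*b^2 + 4*b - 5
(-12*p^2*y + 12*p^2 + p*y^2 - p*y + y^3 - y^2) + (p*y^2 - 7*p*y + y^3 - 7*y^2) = -12*p^2*y + 12*p^2 + 2*p*y^2 - 8*p*y + 2*y^3 - 8*y^2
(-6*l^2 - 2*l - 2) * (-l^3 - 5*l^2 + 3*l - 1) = 6*l^5 + 32*l^4 - 6*l^3 + 10*l^2 - 4*l + 2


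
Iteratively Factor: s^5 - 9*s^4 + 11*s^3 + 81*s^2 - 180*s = (s - 3)*(s^4 - 6*s^3 - 7*s^2 + 60*s) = (s - 5)*(s - 3)*(s^3 - s^2 - 12*s) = s*(s - 5)*(s - 3)*(s^2 - s - 12) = s*(s - 5)*(s - 3)*(s + 3)*(s - 4)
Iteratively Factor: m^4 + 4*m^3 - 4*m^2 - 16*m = (m - 2)*(m^3 + 6*m^2 + 8*m) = (m - 2)*(m + 2)*(m^2 + 4*m) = m*(m - 2)*(m + 2)*(m + 4)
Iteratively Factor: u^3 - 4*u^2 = (u)*(u^2 - 4*u) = u*(u - 4)*(u)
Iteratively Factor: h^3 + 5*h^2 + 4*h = (h)*(h^2 + 5*h + 4) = h*(h + 1)*(h + 4)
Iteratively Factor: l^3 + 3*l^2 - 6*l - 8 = (l + 1)*(l^2 + 2*l - 8) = (l + 1)*(l + 4)*(l - 2)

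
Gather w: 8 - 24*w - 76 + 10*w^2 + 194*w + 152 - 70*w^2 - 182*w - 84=-60*w^2 - 12*w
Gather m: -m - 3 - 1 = -m - 4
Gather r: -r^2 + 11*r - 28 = -r^2 + 11*r - 28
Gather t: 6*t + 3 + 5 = 6*t + 8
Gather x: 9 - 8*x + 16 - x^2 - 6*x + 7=-x^2 - 14*x + 32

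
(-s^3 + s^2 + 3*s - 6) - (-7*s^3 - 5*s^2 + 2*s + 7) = 6*s^3 + 6*s^2 + s - 13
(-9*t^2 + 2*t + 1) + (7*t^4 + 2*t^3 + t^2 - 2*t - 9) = 7*t^4 + 2*t^3 - 8*t^2 - 8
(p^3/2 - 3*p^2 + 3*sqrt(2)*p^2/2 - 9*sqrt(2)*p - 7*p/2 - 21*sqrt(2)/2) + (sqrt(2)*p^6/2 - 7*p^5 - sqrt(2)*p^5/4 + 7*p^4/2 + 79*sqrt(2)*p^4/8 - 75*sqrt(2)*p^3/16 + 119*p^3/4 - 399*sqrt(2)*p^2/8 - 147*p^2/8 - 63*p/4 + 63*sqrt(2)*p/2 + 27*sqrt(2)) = sqrt(2)*p^6/2 - 7*p^5 - sqrt(2)*p^5/4 + 7*p^4/2 + 79*sqrt(2)*p^4/8 - 75*sqrt(2)*p^3/16 + 121*p^3/4 - 387*sqrt(2)*p^2/8 - 171*p^2/8 - 77*p/4 + 45*sqrt(2)*p/2 + 33*sqrt(2)/2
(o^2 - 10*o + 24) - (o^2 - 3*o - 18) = 42 - 7*o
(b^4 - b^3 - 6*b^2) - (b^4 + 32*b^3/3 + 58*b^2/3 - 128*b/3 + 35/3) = -35*b^3/3 - 76*b^2/3 + 128*b/3 - 35/3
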